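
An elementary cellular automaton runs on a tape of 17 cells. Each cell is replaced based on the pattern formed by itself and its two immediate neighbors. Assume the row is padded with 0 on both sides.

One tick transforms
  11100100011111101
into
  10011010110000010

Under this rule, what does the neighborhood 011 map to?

At position 0 the neighborhood is 011; the next row has 1 there.

1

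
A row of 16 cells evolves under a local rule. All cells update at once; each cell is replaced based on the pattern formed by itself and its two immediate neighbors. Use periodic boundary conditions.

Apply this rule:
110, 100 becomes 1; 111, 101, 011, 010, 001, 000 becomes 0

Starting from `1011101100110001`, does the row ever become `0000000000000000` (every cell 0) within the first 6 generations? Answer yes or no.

1000100110011000
0100010011001100
0010001001100110
0001000100110011
1000100010011001
1100010001001100
generation 6 is 1100010001001100, still not uniform 0

no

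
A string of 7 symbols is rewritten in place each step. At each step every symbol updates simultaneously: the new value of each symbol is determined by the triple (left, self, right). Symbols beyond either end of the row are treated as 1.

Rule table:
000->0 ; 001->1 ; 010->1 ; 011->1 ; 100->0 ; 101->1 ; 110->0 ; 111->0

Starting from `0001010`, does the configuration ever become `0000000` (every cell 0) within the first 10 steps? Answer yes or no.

0011111
0110000
1100001
0000011
0000110
0001101
0011011
0110110
1101101
0011011
step 10 is 0011011, still not uniform 0

no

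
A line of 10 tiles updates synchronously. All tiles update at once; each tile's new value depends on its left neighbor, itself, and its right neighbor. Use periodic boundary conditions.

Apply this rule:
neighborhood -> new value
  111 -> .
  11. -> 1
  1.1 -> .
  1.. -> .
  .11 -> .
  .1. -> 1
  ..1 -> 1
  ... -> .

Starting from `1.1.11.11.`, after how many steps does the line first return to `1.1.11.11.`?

2

step 1: 1.1..1..1.
step 2: 1.1.11.11.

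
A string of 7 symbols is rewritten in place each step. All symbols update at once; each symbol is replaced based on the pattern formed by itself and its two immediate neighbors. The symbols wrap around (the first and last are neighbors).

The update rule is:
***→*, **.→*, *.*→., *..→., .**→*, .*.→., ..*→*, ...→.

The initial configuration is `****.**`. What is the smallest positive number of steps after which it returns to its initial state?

1

****.**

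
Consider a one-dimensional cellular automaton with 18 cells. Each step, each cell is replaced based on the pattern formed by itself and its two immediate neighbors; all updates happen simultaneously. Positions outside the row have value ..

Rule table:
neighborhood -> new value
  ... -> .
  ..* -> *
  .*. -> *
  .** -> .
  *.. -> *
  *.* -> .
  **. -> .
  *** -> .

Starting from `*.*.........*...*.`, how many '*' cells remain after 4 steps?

3

step 1: *.**.......***.***
step 2: *...*.....*.......
step 3: **.***...***......
step 4: ......*.*...*.....
count of *: 3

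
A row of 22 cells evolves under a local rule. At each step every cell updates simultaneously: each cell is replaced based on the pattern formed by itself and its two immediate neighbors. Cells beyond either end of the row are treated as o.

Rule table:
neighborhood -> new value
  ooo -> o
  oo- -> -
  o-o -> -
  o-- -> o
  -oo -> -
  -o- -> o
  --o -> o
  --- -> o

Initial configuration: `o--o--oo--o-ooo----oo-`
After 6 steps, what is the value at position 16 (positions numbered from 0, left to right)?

step 1: -ooooo--ooo--o-oooo---
step 2: --ooo-oo-o-ooo--oo-ooo
step 3: oo-o-----o--o-oo----oo
step 4: o--oooooooooo---oooo-o
step 5: -oo-oooooooo-ooo-oo---
step 6: -----oooooo---o----ooo
position 16 holds -

-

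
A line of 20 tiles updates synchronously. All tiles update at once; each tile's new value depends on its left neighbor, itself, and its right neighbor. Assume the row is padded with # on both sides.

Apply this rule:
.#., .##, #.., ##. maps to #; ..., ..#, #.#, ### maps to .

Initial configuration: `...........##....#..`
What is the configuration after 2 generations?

#..........###...##.
##.........#.##..##.

##.........#.##..##.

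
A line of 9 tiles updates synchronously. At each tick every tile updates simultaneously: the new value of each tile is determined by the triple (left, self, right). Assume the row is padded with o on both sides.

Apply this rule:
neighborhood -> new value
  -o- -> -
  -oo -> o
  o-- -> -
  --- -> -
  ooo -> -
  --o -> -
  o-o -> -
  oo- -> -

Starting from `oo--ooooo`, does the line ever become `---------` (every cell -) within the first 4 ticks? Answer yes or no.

yes

----o----
---------
all cells are - at tick 2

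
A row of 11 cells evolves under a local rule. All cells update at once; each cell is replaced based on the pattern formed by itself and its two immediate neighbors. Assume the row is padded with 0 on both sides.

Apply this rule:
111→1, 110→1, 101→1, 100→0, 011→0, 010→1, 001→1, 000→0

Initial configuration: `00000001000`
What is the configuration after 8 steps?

01110111000

step 1: 00000011000
step 2: 00000101000
step 3: 00001111000
step 4: 00010111000
step 5: 00111011000
step 6: 01011101000
step 7: 11101111000
step 8: 01110111000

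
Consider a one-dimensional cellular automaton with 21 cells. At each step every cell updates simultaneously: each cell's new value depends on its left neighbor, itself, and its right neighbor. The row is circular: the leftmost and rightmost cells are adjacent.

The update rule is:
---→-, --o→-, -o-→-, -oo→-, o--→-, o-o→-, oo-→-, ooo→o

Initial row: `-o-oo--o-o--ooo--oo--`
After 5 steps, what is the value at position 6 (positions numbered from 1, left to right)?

step 1: -------------o-------
step 2: ---------------------
step 3: ---------------------  (fixed point — unchanged through step 5)
position 6 holds -

-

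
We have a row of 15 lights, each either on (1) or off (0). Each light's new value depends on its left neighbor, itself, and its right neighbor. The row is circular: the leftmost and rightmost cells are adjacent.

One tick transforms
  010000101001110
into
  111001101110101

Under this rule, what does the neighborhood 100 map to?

1

At position 2 the neighborhood is 100; the next row has 1 there.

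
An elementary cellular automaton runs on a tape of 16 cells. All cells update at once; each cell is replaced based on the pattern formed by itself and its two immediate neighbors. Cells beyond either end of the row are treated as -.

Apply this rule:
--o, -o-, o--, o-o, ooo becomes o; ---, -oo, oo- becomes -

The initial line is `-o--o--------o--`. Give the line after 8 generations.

-o-o--ooo--o--o-

oooooo------ooo-
-oooo-o----o-o-o
o-oo-ooo--oooooo
oo--o-o-oo-oooo-
--oooooo--o-oo-o
-o-oooo-oooo--oo
ooo-oo-o-oo-oo--
-o-o--ooo--o--o-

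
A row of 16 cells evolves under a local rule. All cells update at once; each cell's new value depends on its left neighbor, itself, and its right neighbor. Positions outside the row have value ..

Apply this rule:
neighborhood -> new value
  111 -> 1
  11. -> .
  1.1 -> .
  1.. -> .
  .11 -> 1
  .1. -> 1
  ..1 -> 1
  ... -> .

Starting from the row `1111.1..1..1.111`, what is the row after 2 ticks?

111..1.11.11.11.
11..11.1..1..1..

11..11.1..1..1..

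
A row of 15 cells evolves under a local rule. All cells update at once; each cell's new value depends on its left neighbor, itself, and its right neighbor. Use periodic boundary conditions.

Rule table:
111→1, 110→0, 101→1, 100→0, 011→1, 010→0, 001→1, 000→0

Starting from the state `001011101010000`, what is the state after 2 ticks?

101110101000000

tick 1: 010111010100000
tick 2: 101110101000000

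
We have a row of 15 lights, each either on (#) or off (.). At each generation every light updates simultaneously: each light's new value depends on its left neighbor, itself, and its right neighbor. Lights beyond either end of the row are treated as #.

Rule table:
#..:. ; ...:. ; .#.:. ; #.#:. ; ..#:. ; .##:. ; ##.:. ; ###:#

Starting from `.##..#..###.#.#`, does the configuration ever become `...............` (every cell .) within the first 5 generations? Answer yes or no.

.........#.....
...............
all cells are . at generation 2

yes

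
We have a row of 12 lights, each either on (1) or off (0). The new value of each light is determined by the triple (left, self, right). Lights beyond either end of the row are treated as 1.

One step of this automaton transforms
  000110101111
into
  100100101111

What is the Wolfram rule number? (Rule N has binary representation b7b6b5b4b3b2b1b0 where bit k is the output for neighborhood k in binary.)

position 9: 111 → 1  (bit 7 = 1)
position 4: 110 → 0  (bit 6 = 0)
position 5: 101 → 0  (bit 5 = 0)
position 0: 100 → 1  (bit 4 = 1)
position 3: 011 → 1  (bit 3 = 1)
position 6: 010 → 1  (bit 2 = 1)
position 2: 001 → 0  (bit 1 = 0)
position 1: 000 → 0  (bit 0 = 0)
bits b7..b0 = 10011100 = 156

156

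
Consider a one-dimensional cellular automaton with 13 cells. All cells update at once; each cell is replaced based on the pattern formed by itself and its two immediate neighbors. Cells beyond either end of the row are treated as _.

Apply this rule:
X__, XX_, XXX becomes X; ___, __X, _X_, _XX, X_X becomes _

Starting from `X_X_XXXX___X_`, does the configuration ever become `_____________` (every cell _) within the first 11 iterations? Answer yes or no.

yes

_____XXXX___X
______XXXX___
_______XXXX__
________XXXX_
_________XXXX
__________XXX
___________XX
____________X
_____________
all cells are _ at iteration 9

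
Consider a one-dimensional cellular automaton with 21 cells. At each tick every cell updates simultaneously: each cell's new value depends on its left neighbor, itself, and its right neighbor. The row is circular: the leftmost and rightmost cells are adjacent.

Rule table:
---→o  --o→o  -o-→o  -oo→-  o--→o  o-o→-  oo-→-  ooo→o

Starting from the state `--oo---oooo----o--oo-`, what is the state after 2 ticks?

o-oo-o------ooooo-oo-

tick 1: oo--ooo-oo-ooooooo--o
tick 2: o-oo-o------ooooo-oo-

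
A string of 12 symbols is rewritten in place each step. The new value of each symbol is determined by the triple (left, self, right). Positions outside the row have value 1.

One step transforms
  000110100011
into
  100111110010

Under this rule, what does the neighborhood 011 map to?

1

At position 3 the neighborhood is 011; the next row has 1 there.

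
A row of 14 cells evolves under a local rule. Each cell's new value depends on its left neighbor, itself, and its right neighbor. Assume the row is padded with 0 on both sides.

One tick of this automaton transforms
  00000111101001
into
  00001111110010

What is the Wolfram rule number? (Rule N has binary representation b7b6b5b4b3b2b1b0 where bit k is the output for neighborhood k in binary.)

234

position 6: 111 → 1  (bit 7 = 1)
position 8: 110 → 1  (bit 6 = 1)
position 9: 101 → 1  (bit 5 = 1)
position 11: 100 → 0  (bit 4 = 0)
position 5: 011 → 1  (bit 3 = 1)
position 10: 010 → 0  (bit 2 = 0)
position 4: 001 → 1  (bit 1 = 1)
position 0: 000 → 0  (bit 0 = 0)
bits b7..b0 = 11101010 = 234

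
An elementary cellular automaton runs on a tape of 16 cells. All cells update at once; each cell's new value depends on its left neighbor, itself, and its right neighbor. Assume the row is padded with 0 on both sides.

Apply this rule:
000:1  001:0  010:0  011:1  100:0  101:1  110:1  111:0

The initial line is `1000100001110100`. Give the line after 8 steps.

step 1: 0010001101011001
step 2: 1000101110111000
step 3: 0010011011101011
step 4: 1000011110110111
step 5: 0011010011111101
step 6: 1011100010000110
step 7: 0110101000110110
step 8: 0111010010111110

0111010010111110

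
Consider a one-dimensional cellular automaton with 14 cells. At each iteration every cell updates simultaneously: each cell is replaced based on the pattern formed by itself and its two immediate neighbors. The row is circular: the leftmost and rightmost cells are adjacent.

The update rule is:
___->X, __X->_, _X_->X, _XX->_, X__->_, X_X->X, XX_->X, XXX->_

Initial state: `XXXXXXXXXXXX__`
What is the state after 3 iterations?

iteration 1: ___________X__
iteration 2: XXXXXXXXXX_X_X
iteration 3: _________XXXX_

_________XXXX_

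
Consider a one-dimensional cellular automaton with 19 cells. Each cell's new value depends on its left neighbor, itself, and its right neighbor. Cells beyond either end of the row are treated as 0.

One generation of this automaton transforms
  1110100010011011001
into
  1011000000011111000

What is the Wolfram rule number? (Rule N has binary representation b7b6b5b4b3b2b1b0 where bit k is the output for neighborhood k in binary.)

position 1: 111 → 0  (bit 7 = 0)
position 2: 110 → 1  (bit 6 = 1)
position 3: 101 → 1  (bit 5 = 1)
position 5: 100 → 0  (bit 4 = 0)
position 0: 011 → 1  (bit 3 = 1)
position 4: 010 → 0  (bit 2 = 0)
position 7: 001 → 0  (bit 1 = 0)
position 6: 000 → 0  (bit 0 = 0)
bits b7..b0 = 01101000 = 104

104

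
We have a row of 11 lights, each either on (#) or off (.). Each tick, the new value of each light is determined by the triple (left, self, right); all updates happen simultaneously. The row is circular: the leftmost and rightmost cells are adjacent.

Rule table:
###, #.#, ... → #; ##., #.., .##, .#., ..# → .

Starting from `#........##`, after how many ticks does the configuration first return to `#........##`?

..######..#
...####....
##..##..###
#........##

4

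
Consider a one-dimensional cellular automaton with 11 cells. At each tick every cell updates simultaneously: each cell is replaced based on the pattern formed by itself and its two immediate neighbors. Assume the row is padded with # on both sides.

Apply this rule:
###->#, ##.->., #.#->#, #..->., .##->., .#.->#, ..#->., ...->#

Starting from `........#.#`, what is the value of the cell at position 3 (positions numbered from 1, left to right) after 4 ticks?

#

.######.##.
#.####.#..#
.#.##.##...
###..#...#.
position 3 holds #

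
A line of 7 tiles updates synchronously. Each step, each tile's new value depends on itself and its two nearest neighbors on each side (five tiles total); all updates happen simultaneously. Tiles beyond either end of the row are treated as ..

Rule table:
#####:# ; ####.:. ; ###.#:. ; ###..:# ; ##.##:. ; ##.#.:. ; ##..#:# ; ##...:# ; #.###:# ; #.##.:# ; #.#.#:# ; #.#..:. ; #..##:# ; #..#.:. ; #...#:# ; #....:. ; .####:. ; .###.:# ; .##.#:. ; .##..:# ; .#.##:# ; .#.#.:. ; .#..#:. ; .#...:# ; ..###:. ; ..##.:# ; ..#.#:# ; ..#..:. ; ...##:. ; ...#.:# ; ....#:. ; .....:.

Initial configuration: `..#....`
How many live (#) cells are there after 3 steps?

4

.#.#...
##..#..
###..#.
count of #: 4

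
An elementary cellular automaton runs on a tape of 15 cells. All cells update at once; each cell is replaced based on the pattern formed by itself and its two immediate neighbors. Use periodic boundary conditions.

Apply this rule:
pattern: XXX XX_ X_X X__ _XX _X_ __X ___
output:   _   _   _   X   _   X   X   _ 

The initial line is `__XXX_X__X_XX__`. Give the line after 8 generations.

___XX___XXXX___

_X____XXXX___X_
XXX__X____X_XXX
___XXXX__XX____
__X____XX__X___
_XXX__X__XXXX__
X___XXXXX____X_
XX_X_____X__XX_
___XX___XXXX___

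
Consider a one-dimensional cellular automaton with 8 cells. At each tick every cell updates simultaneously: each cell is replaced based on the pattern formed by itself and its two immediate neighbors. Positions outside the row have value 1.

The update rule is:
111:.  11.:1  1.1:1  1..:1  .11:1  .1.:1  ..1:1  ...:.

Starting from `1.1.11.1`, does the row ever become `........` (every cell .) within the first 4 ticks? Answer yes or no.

11111111
........
all cells are . at tick 2

yes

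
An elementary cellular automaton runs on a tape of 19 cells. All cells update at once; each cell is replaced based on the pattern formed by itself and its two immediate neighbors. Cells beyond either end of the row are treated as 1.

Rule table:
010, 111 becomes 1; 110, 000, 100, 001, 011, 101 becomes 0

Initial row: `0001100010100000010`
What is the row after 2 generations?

generation 1: 0000000010100000010
generation 2: 0000000010100000010

0000000010100000010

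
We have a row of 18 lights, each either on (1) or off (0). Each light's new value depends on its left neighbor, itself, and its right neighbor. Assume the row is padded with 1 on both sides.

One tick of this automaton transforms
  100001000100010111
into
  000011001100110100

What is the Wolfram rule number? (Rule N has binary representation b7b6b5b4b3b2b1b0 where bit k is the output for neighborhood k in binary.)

position 16: 111 → 0  (bit 7 = 0)
position 0: 110 → 0  (bit 6 = 0)
position 14: 101 → 0  (bit 5 = 0)
position 1: 100 → 0  (bit 4 = 0)
position 15: 011 → 1  (bit 3 = 1)
position 5: 010 → 1  (bit 2 = 1)
position 4: 001 → 1  (bit 1 = 1)
position 2: 000 → 0  (bit 0 = 0)
bits b7..b0 = 00001110 = 14

14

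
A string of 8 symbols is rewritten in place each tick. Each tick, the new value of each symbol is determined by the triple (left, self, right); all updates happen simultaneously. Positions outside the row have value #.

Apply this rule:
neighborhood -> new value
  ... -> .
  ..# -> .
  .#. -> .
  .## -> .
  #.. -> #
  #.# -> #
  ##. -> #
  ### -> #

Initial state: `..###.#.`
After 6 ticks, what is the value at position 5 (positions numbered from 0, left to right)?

#..###.#
##..###.
###..###
####..##
#####..#
######..
position 5 holds #

#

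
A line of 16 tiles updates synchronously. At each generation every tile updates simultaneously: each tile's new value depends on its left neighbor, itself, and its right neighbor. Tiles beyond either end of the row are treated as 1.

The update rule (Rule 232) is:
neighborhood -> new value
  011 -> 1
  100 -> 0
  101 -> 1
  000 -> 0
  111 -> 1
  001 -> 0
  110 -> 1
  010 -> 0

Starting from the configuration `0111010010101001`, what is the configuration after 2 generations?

1111100000100001

1111100001010001
1111100000100001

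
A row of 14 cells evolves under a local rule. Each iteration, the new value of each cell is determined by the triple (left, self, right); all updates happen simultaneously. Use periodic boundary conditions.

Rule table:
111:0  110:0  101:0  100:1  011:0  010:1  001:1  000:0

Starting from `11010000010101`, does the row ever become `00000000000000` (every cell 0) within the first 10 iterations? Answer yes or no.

00011000110100
00100101000110
01111101101001
00000000001111
10000000010000
11000000111001
00100001000110
01110011101001
00001100001111
10010010010000
iteration 10 is 10010010010000, still not uniform 0

no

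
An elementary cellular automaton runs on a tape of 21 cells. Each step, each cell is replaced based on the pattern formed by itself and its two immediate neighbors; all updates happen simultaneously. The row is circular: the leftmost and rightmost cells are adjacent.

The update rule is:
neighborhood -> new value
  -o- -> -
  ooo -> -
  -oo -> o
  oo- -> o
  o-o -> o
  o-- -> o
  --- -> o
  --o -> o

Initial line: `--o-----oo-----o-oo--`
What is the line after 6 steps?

-ooo----------ooo----

step 1: oo-oooooooooooo-ooooo
step 2: -ooo----------ooo----
step 3: oo-oooooooooooo-ooooo  (repeats step 1; period 2)
step 6: -ooo----------ooo----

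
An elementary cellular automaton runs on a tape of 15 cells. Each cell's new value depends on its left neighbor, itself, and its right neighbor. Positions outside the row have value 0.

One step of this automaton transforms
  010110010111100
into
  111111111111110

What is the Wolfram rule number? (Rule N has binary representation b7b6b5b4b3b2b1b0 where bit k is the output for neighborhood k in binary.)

254

position 10: 111 → 1  (bit 7 = 1)
position 4: 110 → 1  (bit 6 = 1)
position 2: 101 → 1  (bit 5 = 1)
position 5: 100 → 1  (bit 4 = 1)
position 3: 011 → 1  (bit 3 = 1)
position 1: 010 → 1  (bit 2 = 1)
position 0: 001 → 1  (bit 1 = 1)
position 14: 000 → 0  (bit 0 = 0)
bits b7..b0 = 11111110 = 254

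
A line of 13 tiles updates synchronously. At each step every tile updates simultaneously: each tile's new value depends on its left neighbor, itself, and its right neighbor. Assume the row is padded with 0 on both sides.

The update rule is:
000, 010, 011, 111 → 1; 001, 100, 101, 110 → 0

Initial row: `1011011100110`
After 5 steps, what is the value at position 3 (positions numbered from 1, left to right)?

1010011000100
1010010010101
1010010010101  (fixed point — unchanged through step 5)
position 3 holds 1

1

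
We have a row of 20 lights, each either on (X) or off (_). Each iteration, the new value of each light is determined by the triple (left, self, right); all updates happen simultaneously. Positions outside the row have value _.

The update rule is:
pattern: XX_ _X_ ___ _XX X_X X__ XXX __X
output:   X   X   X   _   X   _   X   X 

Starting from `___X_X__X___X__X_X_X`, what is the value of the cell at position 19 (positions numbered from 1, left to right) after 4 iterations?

XXXXXX_XX_XXX_XXXXXX
_XXXXXX_XX_XXX_XXXXX
X_XXXXXX_XX_XXX_XXXX
XX_XXXXXX_XX_XXX_XXX
position 19 holds X

X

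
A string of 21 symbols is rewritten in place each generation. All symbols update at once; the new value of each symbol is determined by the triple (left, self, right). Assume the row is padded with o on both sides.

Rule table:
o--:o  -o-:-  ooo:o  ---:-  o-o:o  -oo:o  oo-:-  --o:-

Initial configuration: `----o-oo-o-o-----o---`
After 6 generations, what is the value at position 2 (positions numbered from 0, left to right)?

-

generation 1: o----oo-o-o-o-----o--
generation 2: -o---o-o-o-o-o-----o-
generation 3: o-o---o-o-o-o-o-----o
generation 4: -o-o---o-o-o-o-o----o
generation 5: o-o-o---o-o-o-o-o---o
generation 6: -o-o-o---o-o-o-o-o--o
position 2 holds -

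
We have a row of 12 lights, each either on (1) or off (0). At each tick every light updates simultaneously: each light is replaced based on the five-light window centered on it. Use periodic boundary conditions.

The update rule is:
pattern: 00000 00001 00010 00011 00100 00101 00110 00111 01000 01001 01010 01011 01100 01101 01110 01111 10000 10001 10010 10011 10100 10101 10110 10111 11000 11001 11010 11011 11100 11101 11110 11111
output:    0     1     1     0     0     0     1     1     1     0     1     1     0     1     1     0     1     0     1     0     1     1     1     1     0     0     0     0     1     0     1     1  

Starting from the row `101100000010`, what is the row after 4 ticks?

010010001101

tick 1: 111001001101
tick 2: 011010001101
tick 3: 111011001101
tick 4: 010010001101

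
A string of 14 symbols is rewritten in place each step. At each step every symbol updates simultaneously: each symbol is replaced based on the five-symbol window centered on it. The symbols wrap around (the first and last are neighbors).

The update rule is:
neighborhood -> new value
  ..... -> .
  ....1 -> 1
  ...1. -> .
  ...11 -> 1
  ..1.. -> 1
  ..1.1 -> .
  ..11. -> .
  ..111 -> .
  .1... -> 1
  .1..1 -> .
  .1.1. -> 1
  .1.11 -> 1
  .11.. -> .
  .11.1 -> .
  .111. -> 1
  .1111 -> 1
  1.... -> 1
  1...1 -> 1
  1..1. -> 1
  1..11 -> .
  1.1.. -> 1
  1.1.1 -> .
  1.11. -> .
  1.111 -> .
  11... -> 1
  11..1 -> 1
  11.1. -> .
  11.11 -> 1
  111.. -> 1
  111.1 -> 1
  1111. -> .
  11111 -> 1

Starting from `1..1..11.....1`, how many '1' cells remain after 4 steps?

.111....11.11.
..111111..1..1
...111.1111.11
111.111.1.11..
count of 1: 9

9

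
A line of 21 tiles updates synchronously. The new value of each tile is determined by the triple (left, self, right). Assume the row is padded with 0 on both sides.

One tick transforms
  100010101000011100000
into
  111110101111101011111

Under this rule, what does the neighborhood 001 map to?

At position 3 the neighborhood is 001; the next row has 1 there.

1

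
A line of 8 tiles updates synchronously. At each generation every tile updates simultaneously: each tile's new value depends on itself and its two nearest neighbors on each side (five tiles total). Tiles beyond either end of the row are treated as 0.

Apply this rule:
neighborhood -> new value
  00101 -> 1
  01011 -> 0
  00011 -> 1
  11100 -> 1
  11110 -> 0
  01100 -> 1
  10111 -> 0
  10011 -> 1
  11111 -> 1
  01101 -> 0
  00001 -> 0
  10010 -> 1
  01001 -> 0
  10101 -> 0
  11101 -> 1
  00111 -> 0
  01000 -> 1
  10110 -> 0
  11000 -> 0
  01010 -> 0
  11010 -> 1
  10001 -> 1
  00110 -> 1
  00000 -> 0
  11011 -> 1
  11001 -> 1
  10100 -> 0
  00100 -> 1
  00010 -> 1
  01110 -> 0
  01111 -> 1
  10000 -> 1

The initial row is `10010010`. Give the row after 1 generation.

10110111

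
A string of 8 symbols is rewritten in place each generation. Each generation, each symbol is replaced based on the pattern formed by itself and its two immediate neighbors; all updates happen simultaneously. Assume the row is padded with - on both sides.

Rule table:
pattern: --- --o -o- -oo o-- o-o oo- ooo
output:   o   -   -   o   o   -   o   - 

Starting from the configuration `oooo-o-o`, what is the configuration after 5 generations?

-ooo--oo

o--o----
-o--oooo
--o-o--o
o----o--
-ooo--oo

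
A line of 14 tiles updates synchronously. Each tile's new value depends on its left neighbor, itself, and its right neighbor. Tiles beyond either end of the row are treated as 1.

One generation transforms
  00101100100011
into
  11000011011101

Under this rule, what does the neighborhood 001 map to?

At position 1 the neighborhood is 001; the next row has 1 there.

1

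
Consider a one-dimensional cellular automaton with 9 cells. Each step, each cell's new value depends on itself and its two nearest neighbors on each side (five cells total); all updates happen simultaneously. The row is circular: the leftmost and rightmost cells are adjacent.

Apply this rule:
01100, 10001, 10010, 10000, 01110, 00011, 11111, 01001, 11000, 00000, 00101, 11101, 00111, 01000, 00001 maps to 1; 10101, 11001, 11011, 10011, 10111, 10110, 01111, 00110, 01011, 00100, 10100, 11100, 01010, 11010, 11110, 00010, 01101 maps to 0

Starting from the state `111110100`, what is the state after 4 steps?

011110100

step 1: 101010010
step 2: 000001110
step 3: 111111101
step 4: 011110100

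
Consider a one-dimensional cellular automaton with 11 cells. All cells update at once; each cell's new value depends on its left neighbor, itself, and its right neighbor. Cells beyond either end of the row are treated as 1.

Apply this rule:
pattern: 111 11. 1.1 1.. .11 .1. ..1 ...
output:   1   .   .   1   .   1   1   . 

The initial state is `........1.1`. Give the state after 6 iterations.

1......11..
.1....1..11
.11..1111.1
...11.11...
1.1.....1.1
..11...11..

..11...11..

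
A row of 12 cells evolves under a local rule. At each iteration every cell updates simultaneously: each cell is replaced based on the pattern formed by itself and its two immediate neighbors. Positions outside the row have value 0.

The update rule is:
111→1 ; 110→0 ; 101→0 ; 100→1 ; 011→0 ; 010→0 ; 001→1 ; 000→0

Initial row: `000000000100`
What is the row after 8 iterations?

000000001010
000000010001
000000101010
000001000001
000010100010
000100010101
001010100000
010000010000

010000010000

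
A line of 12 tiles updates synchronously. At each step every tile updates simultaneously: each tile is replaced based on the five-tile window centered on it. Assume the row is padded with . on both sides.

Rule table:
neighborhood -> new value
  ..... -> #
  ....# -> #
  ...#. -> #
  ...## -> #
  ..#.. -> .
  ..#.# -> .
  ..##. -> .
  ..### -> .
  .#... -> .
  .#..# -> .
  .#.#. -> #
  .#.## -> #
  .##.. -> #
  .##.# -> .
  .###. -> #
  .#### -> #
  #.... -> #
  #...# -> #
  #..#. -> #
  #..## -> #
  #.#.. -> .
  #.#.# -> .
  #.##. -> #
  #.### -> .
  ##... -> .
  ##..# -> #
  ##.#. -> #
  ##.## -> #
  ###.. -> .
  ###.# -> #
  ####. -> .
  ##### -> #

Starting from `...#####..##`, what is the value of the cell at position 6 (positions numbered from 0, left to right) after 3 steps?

step 1: ###.##..##.#
step 2: .#######..#.
step 3: #.####..##..
position 6 holds .

.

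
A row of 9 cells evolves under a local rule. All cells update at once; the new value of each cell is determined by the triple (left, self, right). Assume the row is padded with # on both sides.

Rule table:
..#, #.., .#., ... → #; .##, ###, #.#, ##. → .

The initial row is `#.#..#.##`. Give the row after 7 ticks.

..####...
##....###
..####...  (repeats tick 1; period 2)
tick 7: ..####...

..####...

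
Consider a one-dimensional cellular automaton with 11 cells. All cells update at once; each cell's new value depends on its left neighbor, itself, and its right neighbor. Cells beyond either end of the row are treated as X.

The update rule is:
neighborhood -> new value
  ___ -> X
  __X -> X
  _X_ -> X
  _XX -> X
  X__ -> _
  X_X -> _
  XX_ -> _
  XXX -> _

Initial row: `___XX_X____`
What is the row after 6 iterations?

_X_X_X___XX

iteration 1: _XXX__X_XXX
iteration 2: _X___XX_X__
iteration 3: _X_XXX__X_X
iteration 4: _X_X___XX_X
iteration 5: _X_X_XXX__X
iteration 6: _X_X_X___XX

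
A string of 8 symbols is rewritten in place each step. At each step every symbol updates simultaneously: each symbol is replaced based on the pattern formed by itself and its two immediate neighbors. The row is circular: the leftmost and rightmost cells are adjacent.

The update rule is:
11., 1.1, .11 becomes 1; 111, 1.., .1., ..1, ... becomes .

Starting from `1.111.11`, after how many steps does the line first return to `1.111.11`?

step 1: 111.111.
step 2: 1.111.11

2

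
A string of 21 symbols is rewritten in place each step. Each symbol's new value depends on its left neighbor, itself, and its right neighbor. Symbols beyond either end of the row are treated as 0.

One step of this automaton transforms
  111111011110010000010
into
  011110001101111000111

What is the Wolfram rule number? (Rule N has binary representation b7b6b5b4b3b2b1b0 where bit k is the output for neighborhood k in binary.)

150

position 1: 111 → 1  (bit 7 = 1)
position 5: 110 → 0  (bit 6 = 0)
position 6: 101 → 0  (bit 5 = 0)
position 11: 100 → 1  (bit 4 = 1)
position 0: 011 → 0  (bit 3 = 0)
position 13: 010 → 1  (bit 2 = 1)
position 12: 001 → 1  (bit 1 = 1)
position 15: 000 → 0  (bit 0 = 0)
bits b7..b0 = 10010110 = 150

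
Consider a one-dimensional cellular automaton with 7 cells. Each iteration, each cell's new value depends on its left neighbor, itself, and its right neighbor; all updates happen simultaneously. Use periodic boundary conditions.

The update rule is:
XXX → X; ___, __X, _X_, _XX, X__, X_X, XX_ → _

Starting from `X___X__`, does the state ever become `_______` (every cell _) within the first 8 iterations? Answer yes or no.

_______
all cells are _ at iteration 1

yes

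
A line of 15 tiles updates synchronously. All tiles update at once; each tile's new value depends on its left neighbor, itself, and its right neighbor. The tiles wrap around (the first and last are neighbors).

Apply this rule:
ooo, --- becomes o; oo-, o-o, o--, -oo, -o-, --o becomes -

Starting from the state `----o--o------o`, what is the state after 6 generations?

generation 1: -oo------oooo--
generation 2: ----oooo--oo--o
generation 3: -oo--oo--------
generation 4: --------ooooooo
generation 5: -oooooo--ooooo-
generation 6: --oooo----ooo--

--oooo----ooo--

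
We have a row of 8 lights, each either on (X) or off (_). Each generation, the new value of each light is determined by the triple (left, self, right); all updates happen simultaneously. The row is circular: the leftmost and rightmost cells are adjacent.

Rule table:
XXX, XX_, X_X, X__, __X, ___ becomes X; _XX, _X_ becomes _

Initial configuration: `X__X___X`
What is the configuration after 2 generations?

_XXX_XXX

XXX_XXX_
_XXX_XXX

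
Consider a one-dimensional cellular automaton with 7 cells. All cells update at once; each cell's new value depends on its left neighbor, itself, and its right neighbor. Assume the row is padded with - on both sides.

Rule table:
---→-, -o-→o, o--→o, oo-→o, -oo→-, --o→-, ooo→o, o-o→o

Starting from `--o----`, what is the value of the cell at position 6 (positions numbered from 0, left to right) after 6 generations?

--oo---
---oo--
----oo-
-----oo
------o
------o
position 6 holds o

o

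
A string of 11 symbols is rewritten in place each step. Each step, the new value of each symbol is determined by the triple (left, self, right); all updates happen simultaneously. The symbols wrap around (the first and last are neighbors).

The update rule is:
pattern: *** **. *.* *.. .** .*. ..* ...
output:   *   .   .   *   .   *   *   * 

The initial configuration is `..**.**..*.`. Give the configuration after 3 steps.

**.....****
*.*****.***
...***...**

...***...**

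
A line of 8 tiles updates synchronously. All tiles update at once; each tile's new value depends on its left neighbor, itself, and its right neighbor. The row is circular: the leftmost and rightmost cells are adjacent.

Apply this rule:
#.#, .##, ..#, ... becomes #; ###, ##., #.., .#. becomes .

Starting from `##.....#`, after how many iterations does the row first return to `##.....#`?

8

iteration 1: ...#####
iteration 2: .###....
iteration 3: ##...###
iteration 4: ...###..
iteration 5: ####...#
iteration 6: .....###
iteration 7: .#####..
iteration 8: ##.....#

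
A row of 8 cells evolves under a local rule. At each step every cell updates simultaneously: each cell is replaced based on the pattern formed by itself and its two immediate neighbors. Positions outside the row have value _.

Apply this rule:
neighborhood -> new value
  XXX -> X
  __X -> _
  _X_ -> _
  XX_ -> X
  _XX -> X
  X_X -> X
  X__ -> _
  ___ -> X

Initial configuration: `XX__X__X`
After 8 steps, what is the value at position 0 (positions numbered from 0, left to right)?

XX______
XX_XXXXX
XXXXXXXX
XXXXXXXX  (fixed point — unchanged through step 8)
position 0 holds X

X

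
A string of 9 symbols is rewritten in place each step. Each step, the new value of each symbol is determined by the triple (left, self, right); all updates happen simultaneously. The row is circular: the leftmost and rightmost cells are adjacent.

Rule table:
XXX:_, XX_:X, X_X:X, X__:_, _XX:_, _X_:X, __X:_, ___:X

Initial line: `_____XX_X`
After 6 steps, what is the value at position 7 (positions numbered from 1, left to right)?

_XXX__XXX
X__X____X
X__X_XX__
X__XX_X__
X___XXX__
X_X___X__
position 7 holds X

X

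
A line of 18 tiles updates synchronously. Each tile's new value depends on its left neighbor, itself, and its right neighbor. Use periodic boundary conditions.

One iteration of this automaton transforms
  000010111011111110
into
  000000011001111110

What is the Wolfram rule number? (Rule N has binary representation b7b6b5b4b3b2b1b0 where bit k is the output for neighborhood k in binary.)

192

position 7: 111 → 1  (bit 7 = 1)
position 8: 110 → 1  (bit 6 = 1)
position 5: 101 → 0  (bit 5 = 0)
position 17: 100 → 0  (bit 4 = 0)
position 6: 011 → 0  (bit 3 = 0)
position 4: 010 → 0  (bit 2 = 0)
position 3: 001 → 0  (bit 1 = 0)
position 0: 000 → 0  (bit 0 = 0)
bits b7..b0 = 11000000 = 192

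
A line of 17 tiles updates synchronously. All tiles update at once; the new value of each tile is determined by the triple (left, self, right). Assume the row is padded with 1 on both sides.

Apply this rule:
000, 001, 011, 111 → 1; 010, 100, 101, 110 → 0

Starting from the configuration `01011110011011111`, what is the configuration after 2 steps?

step 1: 00011100110011111
step 2: 01111001100111111

01111001100111111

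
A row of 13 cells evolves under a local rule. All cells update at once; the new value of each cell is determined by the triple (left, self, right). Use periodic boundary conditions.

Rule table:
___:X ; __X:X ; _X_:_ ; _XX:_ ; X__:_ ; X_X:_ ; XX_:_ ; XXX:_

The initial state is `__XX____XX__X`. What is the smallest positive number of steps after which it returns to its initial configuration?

26

_X___XXX___X_
X__XX____XX__
__X___XXX___X
_X__XX____XX_
X__X___XXX___
__X__XX____XX
_X__X___XXX__
X__X__XX____X
__X__X___XXX_
XX__X__XX____
___X__X___XXX
_XX__X__XX___
X___X__X___XX
__XX__X__XX__
XX___X__X___X
___XX__X__XX_
XXX___X__X___
____XX__X__XX
_XXX___X__X__
X____XX__X__X
__XXX___X__X_
XX____XX__X__
___XXX___X__X
_XX____XX__X_
X___XXX___X__
__XX____XX__X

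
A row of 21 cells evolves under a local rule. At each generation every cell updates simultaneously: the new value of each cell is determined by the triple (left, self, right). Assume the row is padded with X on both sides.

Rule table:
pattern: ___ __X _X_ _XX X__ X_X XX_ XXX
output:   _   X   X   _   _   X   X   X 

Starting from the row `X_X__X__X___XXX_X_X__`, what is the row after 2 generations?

generation 1: XXX_XX_XX__X_XXXXXX_X
generation 2: XXXX_XX_X_XXX_XXXXXX_

XXXX_XX_X_XXX_XXXXXX_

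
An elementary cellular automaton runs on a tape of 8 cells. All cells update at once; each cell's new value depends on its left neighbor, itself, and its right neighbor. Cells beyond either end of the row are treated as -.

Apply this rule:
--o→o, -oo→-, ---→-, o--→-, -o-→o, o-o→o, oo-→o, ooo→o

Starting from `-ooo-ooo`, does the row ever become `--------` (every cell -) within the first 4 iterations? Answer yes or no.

o-ooo-oo
oo-ooo-o
-oo-oooo
o-oo-ooo
iteration 4 is o-oo-ooo, still not uniform -

no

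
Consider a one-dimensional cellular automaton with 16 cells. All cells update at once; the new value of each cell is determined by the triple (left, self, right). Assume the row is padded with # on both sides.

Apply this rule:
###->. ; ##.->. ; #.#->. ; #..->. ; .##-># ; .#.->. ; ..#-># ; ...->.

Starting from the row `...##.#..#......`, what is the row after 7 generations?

..##....#......#
.##....#......##
.#....#......##.
.....#......##..
....#......##..#
...#......##..##
..#......##..##.

..#......##..##.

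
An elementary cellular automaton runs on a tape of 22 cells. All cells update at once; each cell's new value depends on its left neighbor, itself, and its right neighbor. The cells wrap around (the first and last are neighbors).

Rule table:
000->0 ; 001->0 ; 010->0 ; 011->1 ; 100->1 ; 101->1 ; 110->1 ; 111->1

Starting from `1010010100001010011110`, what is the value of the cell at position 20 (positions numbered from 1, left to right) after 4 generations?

1

0101001010000101011111
1010100101000010111111
1101010010100001111111
1110101001010001111111
position 20 holds 1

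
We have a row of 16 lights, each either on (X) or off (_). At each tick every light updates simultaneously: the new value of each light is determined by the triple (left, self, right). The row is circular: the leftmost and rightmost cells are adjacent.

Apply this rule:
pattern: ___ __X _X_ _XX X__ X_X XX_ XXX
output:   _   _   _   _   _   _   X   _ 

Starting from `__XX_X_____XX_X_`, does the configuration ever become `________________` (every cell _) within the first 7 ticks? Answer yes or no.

___X________X___
________________
all cells are _ at tick 2

yes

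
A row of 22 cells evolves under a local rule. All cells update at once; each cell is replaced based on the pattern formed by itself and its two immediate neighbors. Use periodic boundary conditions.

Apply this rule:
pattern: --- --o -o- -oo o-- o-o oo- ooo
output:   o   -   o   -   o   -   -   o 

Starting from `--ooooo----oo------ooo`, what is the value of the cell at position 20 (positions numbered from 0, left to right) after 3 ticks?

o

o--ooo-ooo---ooooo--o-
oo--o---o-oo--ooo-o-o-
--o-ooo-o---o--o--o-o-
position 20 holds o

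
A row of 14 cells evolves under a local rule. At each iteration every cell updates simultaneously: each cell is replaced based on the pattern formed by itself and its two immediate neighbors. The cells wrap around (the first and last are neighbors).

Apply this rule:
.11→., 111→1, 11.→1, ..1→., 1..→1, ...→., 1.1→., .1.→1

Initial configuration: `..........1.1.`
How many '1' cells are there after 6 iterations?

4

..........1.11
1.........1..1
11........11..
.11........11.
..11........11
1..11........1
count of 1: 4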